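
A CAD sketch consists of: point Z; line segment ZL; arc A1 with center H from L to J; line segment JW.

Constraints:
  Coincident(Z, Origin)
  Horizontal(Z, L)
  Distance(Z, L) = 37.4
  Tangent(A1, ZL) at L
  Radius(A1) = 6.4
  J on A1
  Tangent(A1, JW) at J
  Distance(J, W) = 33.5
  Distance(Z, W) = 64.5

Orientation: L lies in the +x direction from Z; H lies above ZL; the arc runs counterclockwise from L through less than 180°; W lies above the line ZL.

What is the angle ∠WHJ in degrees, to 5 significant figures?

79.184°

Checks: |HJ| = 6.400 ✓; ∠(HJ, JW) = 90.00° ✓; |JW| = 33.50 ✓; |ZW| = 64.50 ✓.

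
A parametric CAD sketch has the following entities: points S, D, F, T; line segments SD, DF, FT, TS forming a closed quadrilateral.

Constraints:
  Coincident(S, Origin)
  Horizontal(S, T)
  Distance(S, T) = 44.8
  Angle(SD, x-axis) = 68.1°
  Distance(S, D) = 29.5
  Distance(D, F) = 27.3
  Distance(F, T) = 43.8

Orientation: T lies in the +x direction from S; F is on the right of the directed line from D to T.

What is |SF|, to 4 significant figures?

2.214

S is at the origin; ST is horizontal with |ST| = 44.8 and T in +x, so T = (44.8, 0). SD runs at 68.1° with |SD| = 29.5, so D = (11.00, 27.37). F is determined by |DF| = 27.3 and |FT| = 43.8 together: it lies at the intersection of circle(D, 27.3) and circle(T, 43.8). With |DT| = 43.49, the foot of the radical line on DT is 8.258 from D and the perpendicular offset is √(27.3² − 8.258²) = 26.02. Taking the right-of-DT solution: F = (1.044, 1.953).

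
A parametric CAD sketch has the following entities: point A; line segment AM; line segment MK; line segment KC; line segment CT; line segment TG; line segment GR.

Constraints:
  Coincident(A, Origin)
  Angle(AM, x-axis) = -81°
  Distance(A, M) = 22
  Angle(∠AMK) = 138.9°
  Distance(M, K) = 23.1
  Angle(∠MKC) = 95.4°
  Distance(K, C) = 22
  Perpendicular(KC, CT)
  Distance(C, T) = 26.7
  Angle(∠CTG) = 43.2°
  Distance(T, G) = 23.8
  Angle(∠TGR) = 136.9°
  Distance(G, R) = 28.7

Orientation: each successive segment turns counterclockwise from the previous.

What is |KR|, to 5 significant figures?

20.160

A is at the origin; AM runs at -81.0° with length 22.0, so M = (3.4416, -21.729). ∠AMK = 138.9° gives MK at -39.900° from the x-axis; with |MK| = 23.1, K = (21.163, -36.547). ∠MKC = 95.4° gives KC at 44.700° from the x-axis; with |KC| = 22.0, C = (36.801, -21.072). KC is perpendicular to CT, so CT runs at 134.70°; with |CT| = 26.7, T = (18.020, -2.0936). ∠CTG = 43.2° gives TG at -88.500° from the x-axis; with |TG| = 23.8, G = (18.643, -25.885). ∠TGR = 136.9° gives GR at -45.400° from the x-axis; with |GR| = 28.7, R = (38.795, -46.321). Then |KR| = |R − K| = 20.160.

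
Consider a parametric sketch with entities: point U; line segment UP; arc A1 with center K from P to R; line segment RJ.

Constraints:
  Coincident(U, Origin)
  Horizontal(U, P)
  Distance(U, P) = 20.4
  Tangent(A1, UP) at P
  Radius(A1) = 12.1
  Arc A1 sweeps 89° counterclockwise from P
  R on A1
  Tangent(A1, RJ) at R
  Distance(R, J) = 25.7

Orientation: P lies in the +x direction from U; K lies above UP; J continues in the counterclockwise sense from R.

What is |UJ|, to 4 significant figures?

49.98

On A1, P sits at bearing -90° from K; an 89° counterclockwise sweep puts R at bearing -1°, so R = K + 12.1·(cos -1°, sin -1°) = (32.50, 11.89). A1 meets RJ tangentially, so KR is at right angles to RJ, so RJ runs along (−sin -1°, cos -1°); with |RJ| = 25.7, J = (32.95, 37.58). Then |UJ| = |J − U| = 49.98.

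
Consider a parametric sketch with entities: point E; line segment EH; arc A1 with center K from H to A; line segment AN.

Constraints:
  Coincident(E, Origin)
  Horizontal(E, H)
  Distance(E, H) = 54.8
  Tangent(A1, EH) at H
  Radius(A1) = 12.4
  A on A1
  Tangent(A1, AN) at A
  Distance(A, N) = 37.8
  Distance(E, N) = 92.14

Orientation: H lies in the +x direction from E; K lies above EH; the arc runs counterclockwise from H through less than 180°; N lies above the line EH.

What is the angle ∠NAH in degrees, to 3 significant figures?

148°

Checks: ∠(KH, HE) = 90.00° ✓; |KH| = 12.40 ✓; |KA| = 12.40 ✓; ∠(KA, AN) = 90.00° ✓; |AN| = 37.80 ✓; |EN| = 92.14 ✓.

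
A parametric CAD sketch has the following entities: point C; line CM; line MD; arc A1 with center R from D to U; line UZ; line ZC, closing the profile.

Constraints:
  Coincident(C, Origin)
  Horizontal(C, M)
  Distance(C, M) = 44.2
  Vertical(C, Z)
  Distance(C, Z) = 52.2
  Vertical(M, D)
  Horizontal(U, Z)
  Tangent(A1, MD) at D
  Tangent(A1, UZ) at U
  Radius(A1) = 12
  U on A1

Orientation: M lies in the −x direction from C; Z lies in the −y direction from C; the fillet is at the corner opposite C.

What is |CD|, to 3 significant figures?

59.7

C is at the origin; CM is horizontal with |CM| = 44.2 and M on the −x side, so M = (-44.2, 0.00). C and Z share the same x with |CZ| = 52.2 and Z on the −y side, so Z = (0.00, -52.2). The virtual corner opposite C is at (-44.2, -52.2). The tangent condition forces RD to be normal to MD and the tangent condition forces RU to be normal to UZ, with radius 12.0, so the center R sits 12.0 in from both sides at R = (-32.2, -40.2). That places the tangent points at D = (-44.2, -40.2) on MD and U = (-32.2, -52.2) on UZ. Then |CD| = |D − C| = 59.7.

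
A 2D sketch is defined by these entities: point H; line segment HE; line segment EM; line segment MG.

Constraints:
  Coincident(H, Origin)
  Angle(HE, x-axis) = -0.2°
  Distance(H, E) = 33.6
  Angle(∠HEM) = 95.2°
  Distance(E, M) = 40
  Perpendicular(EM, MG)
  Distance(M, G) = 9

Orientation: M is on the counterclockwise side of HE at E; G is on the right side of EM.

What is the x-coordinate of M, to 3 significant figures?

37.4

H is at the origin; HE runs at -0.2° with length 33.6, so E = 33.6·(cos -0.2°, sin -0.2°) = (33.6, -0.117). ∠HEM = 95.2°, so EM runs at -0.2° + (180° − 95.2°) = 84.6° from the x-axis; with |EM| = 40.0, M = E + 40.0·(cos 84.6°, sin 84.6°) = (37.4, 39.7). So M.x = 37.4.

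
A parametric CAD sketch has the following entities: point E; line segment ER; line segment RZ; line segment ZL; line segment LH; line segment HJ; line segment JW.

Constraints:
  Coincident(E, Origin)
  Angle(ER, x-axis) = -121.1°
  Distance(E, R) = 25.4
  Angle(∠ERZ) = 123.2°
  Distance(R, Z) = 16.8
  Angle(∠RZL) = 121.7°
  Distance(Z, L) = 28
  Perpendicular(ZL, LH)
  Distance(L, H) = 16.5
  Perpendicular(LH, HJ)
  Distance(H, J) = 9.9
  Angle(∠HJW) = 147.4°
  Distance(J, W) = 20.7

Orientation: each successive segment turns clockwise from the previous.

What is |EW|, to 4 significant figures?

31.97

E is at the origin; ER runs at -121.1° with length 25.4, so R = (-13.12, -21.75). ∠ERZ = 123.2° gives RZ at -177.9° from the x-axis; with |RZ| = 16.8, Z = (-29.91, -22.36). ∠RZL = 121.7° gives ZL at 123.8° from the x-axis; with |ZL| = 28.0, L = (-45.48, 0.9028). ZL is perpendicular to LH, so LH runs at 33.80°; with |LH| = 16.5, H = (-31.77, 10.08). LH is perpendicular to HJ, so HJ runs at -56.20°; with |HJ| = 9.9, J = (-26.27, 1.855). ∠HJW = 147.4° gives JW at -88.80° from the x-axis; with |JW| = 20.7, W = (-25.83, -18.84). Then |EW| = |W − E| = 31.97.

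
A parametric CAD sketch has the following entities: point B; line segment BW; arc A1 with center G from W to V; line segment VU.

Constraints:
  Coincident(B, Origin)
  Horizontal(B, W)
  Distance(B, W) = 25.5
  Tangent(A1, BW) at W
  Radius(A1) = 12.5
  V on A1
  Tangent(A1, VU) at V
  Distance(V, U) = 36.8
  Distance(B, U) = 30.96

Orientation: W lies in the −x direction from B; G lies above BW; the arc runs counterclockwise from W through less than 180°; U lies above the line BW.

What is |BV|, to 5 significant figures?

17.098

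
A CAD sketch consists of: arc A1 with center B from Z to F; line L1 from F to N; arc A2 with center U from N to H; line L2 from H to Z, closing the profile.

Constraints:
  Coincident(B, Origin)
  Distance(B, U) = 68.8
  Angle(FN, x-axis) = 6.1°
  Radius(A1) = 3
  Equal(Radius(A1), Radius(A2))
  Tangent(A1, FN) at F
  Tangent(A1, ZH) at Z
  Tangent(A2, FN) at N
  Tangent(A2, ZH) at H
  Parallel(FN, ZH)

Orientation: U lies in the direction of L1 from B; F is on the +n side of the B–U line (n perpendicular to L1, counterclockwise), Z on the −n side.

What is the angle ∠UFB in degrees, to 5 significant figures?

87.503°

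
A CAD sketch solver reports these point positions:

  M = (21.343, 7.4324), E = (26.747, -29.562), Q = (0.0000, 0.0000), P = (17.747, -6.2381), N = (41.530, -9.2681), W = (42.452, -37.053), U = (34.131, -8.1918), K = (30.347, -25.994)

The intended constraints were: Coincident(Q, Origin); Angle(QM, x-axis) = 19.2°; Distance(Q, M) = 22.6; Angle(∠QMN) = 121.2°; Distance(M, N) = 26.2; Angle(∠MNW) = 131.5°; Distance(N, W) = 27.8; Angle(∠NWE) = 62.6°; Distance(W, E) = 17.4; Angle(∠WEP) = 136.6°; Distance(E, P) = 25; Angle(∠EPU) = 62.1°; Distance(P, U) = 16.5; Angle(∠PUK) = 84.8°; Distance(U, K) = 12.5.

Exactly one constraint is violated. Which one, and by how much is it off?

Distance(U, K) = 12.5 — off by 5.70.

Q = (0.00, 0.00) ✓; QM at 19.20° ✓; |QM| = 22.60 ✓; ∠QMN = 121.2° ✓; |MN| = 26.20 ✓; ∠MNW = 131.5° ✓; |NW| = 27.80 ✓; ∠NWE = 62.60° ✓; |WE| = 17.40 ✓; ∠WEP = 136.6° ✓; |EP| = 25.00 ✓; ∠EPU = 62.10° ✓; |PU| = 16.50 ✓; ∠PUK = 84.80° ✓; |UK| = 18.20 ✗.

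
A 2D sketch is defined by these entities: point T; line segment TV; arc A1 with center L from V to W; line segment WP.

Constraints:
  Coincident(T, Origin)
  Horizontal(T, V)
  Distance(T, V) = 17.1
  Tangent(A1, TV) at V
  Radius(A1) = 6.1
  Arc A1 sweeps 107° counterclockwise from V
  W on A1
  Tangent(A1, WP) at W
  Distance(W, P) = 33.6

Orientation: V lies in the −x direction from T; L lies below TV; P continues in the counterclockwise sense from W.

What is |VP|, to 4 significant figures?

40.21

T is at the origin; T and V share the same y with |TV| = 17.1 and V on the −x side, so V = (-17.10, 0.000). Since A1 is tangent to TV there, LV ⟂ TV, so L = V + (0, -6.1) = (-17.10, -6.100). On A1, V sits at bearing 90° from L; a 107° counterclockwise sweep puts W at bearing 197°, so W = L + 6.1·(cos 197°, sin 197°) = (-22.93, -7.883). Tangency of A1 to WP means the radius LW is perpendicular to WP, so WP runs along (−sin 197°, cos 197°); with |WP| = 33.6, P = (-13.11, -40.02). Then |VP| = |P − V| = 40.21.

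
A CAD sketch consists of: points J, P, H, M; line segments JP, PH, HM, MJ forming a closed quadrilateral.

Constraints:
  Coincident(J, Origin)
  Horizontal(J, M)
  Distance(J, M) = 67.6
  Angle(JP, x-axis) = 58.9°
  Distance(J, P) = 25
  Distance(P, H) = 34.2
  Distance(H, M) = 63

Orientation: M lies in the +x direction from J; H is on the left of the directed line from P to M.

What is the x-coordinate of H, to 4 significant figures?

30.37

Checks: J.y = 0.00, M.y = 0.00 ✓; |PH| = 34.20 ✓; |HM| = 63.00 ✓.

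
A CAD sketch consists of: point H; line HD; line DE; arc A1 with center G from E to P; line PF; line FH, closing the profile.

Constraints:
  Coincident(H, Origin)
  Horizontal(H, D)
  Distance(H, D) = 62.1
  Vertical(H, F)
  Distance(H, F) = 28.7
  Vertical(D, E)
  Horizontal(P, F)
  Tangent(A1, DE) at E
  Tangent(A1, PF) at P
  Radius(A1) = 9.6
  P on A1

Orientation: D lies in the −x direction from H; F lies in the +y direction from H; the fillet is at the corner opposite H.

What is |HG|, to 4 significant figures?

55.87

H is at the origin; HD is horizontal with |HD| = 62.1 and D on the −x side, so D = (-62.10, 0.000). H and F share the same x with |HF| = 28.7 and F on the +y side, so F = (0.000, 28.70). The virtual corner opposite H is at (-62.10, 28.70). Tangency of A1 to DE means the radius GE is perpendicular to DE and A1 meets PF tangentially, so GP is at right angles to PF, with radius 9.6, so the center G sits 9.6 in from both sides at G = (-52.50, 19.10). Then |HG| = |G − H| = 55.87.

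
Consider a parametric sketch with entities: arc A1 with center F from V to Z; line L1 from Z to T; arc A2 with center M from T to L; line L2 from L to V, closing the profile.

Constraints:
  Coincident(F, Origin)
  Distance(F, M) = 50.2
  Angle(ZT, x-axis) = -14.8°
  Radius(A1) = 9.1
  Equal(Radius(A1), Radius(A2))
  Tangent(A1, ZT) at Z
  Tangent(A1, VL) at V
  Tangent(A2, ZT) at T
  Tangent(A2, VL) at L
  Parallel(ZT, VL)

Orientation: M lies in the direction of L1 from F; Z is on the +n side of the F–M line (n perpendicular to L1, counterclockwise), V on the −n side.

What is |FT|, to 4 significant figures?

51.02

Tangency of A1 to both parallel lines with radius 9.1 puts Z and V at F ± 9.1·n: Z = (2.325, 8.798), V = (-2.325, -8.798). Equal radii place T and L the same way about M: T = M + 9.1·n = (50.86, -4.025), L = M − 9.1·n = (46.21, -21.62). Then |FT| = |T − F| = 51.02.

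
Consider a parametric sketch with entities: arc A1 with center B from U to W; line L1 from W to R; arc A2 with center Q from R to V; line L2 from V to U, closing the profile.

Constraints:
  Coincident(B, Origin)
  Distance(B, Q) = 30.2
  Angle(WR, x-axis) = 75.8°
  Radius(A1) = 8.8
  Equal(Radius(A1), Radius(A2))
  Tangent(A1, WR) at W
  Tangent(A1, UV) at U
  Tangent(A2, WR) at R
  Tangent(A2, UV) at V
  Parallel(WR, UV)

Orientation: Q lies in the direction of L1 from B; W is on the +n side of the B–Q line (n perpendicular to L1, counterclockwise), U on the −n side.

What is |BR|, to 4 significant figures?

31.46

The slot axis is L1's direction at 75.8°, so u = (cos 75.8°, sin 75.8°) = (0.2453, 0.9694) and n = (−sin 75.8°, cos 75.8°) = (-0.9694, 0.2453). B is at the origin and Q lies 30.2 along u from B, so Q = 30.2·u = (7.408, 29.28). Tangency of A1 to both parallel lines with radius 8.8 puts W and U at B ± 8.8·n: W = (-8.531, 2.159), U = (8.531, -2.159). Equal radii place R and V the same way about Q: R = Q + 8.8·n = (-1.123, 31.44), V = Q − 8.8·n = (15.94, 27.12). Then |BR| = |R − B| = 31.46.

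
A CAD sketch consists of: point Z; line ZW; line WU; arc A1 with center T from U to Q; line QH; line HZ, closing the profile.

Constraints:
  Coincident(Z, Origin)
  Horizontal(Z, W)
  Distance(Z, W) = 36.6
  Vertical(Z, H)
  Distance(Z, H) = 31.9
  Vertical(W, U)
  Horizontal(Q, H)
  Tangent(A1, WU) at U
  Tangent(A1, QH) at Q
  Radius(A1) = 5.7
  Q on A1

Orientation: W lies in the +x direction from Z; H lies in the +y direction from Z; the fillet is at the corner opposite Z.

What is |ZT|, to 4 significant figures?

40.51

Z is at the origin; ZW is horizontal with |ZW| = 36.6 and W on the +x side, so W = (36.60, 0.000). ZH is vertical with |ZH| = 31.9 and H on the +y side, so H = (0.000, 31.90). The virtual corner opposite Z is at (36.60, 31.90). Since A1 is tangent to WU there, TU ⟂ WU and since A1 is tangent to QH there, TQ ⟂ QH, with radius 5.7, so the center T sits 5.7 in from both sides at T = (30.90, 26.20). Then |ZT| = |T − Z| = 40.51.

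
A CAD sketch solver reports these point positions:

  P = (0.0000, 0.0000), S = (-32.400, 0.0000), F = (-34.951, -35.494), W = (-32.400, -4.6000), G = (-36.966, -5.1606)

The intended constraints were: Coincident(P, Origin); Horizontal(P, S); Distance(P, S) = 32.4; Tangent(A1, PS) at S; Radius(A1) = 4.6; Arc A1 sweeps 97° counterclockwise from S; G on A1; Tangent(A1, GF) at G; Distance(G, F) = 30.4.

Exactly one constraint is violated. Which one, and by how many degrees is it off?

Tangent(A1, GF) at G — off by 3.20°.

P = (0.00, 0.00) ✓; P.y = 0.00, S.y = 0.00 ✓; |PS| = 32.40 ✓; ∠(WS, SP) = 90.00° ✓; |WS| = 4.600 ✓; bearing(W→G) − bearing(W→S) = 97.00° ✓; |WG| = 4.600 ✓; ∠(WG, GF) = 93.20° ✗; |GF| = 30.40 ✓.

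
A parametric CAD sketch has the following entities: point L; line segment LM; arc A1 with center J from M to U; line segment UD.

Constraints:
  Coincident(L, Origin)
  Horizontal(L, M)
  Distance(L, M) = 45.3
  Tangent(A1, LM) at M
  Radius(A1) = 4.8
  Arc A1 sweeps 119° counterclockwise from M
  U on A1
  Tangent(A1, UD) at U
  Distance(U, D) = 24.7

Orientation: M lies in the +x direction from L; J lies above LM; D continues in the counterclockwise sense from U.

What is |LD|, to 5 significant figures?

47.259

L is at the origin; LM is horizontal with |LM| = 45.3 and M on the +x side, so M = (45.300, 0.0000). Tangency of A1 to LM means the radius JM is perpendicular to LM, so J = M + (0, 4.8) = (45.300, 4.8000). On A1, M sits at bearing -90° from J; a 119° counterclockwise sweep puts U at bearing 29°, so U = J + 4.8·(cos 29°, sin 29°) = (49.498, 7.1271). A1 meets UD tangentially, so JU is at right angles to UD, so UD runs along (−sin 29°, cos 29°); with |UD| = 24.7, D = (37.523, 28.730). Then |LD| = |D − L| = 47.259.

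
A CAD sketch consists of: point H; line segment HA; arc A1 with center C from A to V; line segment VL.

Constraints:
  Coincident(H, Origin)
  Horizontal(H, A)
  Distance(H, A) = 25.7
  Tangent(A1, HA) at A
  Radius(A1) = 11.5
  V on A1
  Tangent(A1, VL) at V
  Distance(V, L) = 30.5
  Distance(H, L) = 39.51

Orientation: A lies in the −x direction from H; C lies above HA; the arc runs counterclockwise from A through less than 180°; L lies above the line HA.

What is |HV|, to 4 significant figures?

17.04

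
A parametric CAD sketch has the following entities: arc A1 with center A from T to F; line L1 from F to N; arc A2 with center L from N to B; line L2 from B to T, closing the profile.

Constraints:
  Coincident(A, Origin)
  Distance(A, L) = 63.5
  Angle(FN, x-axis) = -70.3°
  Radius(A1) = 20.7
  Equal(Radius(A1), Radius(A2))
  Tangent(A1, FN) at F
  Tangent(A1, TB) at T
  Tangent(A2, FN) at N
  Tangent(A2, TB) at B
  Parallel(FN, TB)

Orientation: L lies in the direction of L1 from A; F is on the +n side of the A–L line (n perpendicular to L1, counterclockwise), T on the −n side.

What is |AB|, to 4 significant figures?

66.79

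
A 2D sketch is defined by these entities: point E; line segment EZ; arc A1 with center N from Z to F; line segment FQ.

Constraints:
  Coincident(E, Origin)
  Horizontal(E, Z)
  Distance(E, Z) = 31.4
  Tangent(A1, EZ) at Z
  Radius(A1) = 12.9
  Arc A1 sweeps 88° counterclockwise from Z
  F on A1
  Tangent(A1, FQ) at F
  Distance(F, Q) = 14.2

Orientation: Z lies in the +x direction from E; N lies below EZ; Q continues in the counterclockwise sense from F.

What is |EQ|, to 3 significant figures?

32.2

E is at the origin; EZ is horizontal with |EZ| = 31.4 and Z on the +x side, so Z = (31.4, 0.00). Since A1 is tangent to EZ there, NZ ⟂ EZ, so N = Z + (0, -12.9) = (31.4, -12.9). On A1, Z sits at bearing 90° from N; an 88° counterclockwise sweep puts F at bearing 178°, so F = N + 12.9·(cos 178°, sin 178°) = (18.5, -12.4). Tangency of A1 to FQ means the radius NF is perpendicular to FQ, so FQ runs along (−sin 178°, cos 178°); with |FQ| = 14.2, Q = (18.0, -26.6). Then |EQ| = |Q − E| = 32.2.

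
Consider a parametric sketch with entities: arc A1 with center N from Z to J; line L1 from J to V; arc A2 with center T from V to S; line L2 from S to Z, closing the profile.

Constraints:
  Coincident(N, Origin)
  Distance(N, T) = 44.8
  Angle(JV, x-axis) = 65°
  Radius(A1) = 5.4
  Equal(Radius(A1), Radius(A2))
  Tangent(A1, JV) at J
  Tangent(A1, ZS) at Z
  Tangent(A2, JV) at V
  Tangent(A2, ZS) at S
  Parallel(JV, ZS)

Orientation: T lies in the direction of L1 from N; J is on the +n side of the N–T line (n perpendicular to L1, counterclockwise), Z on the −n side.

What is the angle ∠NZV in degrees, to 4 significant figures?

76.45°

Tangency of A1 to both parallel lines with radius 5.4 puts J and Z at N ± 5.4·n: J = (-4.894, 2.282), Z = (4.894, -2.282). Equal radii place V and S the same way about T: V = T + 5.4·n = (14.04, 42.88), S = T − 5.4·n = (23.83, 38.32). Then cos ∠NZV = ZN·ZV / (|ZN||ZV|), giving 76.45°.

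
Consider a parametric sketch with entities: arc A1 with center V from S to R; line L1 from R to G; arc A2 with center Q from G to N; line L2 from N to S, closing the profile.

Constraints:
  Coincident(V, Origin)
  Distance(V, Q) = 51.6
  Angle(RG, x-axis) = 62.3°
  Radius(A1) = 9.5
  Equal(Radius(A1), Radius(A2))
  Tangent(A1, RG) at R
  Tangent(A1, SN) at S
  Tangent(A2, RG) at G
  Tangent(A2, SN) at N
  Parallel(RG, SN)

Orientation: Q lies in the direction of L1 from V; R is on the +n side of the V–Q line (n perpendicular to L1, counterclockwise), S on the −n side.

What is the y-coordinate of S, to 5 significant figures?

-4.4160

V is at the origin and Q lies 51.6 along u from V, so Q = 51.6·u = (23.986, 45.686). Tangency of A1 to both parallel lines with radius 9.5 puts R and S at V ± 9.5·n: R = (-8.4112, 4.4160), S = (8.4112, -4.4160). So S.y = -4.4160.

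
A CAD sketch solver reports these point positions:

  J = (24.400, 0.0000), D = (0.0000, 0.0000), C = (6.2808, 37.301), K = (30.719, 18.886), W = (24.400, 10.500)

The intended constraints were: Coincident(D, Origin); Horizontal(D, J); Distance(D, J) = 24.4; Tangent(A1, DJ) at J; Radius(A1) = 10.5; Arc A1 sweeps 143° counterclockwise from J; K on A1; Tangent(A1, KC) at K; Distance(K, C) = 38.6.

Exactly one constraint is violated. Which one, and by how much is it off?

Distance(K, C) = 38.6 — off by 8.00.

D = (0.00, 0.00) ✓; D.y = 0.00, J.y = 0.00 ✓; |DJ| = 24.40 ✓; ∠(WJ, JD) = 90.00° ✓; |WJ| = 10.50 ✓; bearing(W→K) − bearing(W→J) = 143.0° ✓; |WK| = 10.50 ✓; ∠(WK, KC) = 90.00° ✓; |KC| = 30.60 ✗.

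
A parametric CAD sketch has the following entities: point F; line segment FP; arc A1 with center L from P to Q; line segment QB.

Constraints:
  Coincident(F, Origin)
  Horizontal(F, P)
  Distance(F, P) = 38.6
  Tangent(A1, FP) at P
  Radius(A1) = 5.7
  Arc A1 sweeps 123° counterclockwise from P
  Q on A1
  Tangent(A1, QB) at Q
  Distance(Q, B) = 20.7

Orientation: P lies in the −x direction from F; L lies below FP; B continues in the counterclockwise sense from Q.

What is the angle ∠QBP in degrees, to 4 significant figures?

19.06°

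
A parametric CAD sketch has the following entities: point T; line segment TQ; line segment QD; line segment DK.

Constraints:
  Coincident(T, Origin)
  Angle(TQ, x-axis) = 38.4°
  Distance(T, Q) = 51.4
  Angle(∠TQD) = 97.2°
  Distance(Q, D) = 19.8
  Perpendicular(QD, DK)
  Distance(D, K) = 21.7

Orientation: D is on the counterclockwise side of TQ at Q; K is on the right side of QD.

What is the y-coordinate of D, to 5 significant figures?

48.863

T is at the origin; TQ runs at 38.4° with length 51.4, so Q = 51.4·(cos 38.4°, sin 38.4°) = (40.282, 31.927). ∠TQD = 97.2°, so QD runs at 38.4° + (180° − 97.2°) = 121.20° from the x-axis; with |QD| = 19.8, D = Q + 19.8·(cos 121.20°, sin 121.20°) = (30.025, 48.863). So D.y = 48.863.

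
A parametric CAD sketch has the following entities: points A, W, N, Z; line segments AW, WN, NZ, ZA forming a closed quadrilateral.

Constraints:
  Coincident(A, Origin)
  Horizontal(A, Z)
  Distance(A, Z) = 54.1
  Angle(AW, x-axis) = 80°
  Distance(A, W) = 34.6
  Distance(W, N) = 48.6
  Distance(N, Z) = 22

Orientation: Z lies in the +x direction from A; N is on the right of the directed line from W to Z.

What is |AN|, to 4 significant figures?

33.63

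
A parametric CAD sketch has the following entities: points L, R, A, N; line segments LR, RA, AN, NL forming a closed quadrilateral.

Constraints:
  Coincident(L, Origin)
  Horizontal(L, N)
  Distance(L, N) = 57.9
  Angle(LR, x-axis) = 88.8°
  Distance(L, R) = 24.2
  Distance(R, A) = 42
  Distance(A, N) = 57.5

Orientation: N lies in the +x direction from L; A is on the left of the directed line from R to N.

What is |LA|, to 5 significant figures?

60.867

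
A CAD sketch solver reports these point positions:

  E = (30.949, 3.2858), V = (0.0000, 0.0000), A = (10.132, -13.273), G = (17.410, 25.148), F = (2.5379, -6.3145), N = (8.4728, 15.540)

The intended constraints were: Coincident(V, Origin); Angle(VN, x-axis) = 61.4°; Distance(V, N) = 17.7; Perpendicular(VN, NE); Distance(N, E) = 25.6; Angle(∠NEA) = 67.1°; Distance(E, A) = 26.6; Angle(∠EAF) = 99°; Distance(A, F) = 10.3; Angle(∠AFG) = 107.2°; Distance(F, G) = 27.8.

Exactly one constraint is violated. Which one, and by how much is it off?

Distance(F, G) = 27.8 — off by 7.00.

V = (0.00, 0.00) ✓; VN at 61.40° ✓; |VN| = 17.70 ✓; ∠(VN, NE) = 90.00° ✓; |NE| = 25.60 ✓; ∠NEA = 67.10° ✓; |EA| = 26.60 ✓; ∠EAF = 99.00° ✓; |AF| = 10.30 ✓; ∠AFG = 107.2° ✓; |FG| = 34.80 ✗.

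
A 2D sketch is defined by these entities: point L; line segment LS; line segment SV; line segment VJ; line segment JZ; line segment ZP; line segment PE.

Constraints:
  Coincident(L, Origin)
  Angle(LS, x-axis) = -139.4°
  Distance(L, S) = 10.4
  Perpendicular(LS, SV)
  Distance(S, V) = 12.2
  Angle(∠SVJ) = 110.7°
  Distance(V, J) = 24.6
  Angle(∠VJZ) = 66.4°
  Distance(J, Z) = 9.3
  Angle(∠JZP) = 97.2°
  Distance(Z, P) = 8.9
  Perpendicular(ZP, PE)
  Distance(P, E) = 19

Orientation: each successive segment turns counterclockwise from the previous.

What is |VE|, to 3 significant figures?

21.5

L is at the origin; LS runs at -139.4° with length 10.4, so S = (-7.90, -6.77). LS ⟂ SV, so SV runs at -49.4°; with |SV| = 12.2, V = (0.0430, -16.0). ∠SVJ = 110.7° gives VJ at 19.9° from the x-axis; with |VJ| = 24.6, J = (23.2, -7.66). ∠VJZ = 66.4° gives JZ at 134° from the x-axis; with |JZ| = 9.3, Z = (16.8, -0.912). ∠JZP = 97.2° gives ZP at -144° from the x-axis; with |ZP| = 8.9, P = (9.60, -6.18). ZP ⟂ PE, so PE runs at -53.7°; with |PE| = 19.0, E = (20.8, -21.5). Then |VE| = |E − V| = 21.5.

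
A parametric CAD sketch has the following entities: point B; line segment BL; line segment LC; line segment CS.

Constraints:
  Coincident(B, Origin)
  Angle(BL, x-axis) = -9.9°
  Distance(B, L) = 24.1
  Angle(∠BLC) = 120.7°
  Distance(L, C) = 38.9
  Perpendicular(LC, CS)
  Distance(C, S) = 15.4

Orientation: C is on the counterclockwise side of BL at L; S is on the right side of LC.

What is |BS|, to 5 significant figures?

62.663

∠BLC = 120.7°, so LC runs at -9.9° + (180° − 120.7°) = 49.400° from the x-axis; with |LC| = 38.9, C = L + 38.9·(cos 49.400°, sin 49.400°) = (49.056, 25.392). LC ⟂ CS; with |CS| = 15.4 on the right of LC, S = C + 15.4·(0.75927, -0.65077) = (60.749, 15.370). Then |BS| = |S − B| = 62.663.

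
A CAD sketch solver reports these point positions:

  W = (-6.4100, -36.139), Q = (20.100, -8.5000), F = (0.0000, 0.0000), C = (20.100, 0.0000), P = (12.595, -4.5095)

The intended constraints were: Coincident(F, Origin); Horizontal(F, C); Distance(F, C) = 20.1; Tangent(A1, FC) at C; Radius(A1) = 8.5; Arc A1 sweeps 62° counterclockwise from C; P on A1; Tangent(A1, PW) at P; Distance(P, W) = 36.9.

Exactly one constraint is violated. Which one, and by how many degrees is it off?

Tangent(A1, PW) at P — off by 3.00°.

F = (0.00, 0.00) ✓; F.y = 0.00, C.y = 0.00 ✓; |FC| = 20.10 ✓; ∠(QC, CF) = 90.00° ✓; |QC| = 8.500 ✓; bearing(Q→P) − bearing(Q→C) = 62.00° ✓; |QP| = 8.500 ✓; ∠(QP, PW) = 93.00° ✗; |PW| = 36.90 ✓.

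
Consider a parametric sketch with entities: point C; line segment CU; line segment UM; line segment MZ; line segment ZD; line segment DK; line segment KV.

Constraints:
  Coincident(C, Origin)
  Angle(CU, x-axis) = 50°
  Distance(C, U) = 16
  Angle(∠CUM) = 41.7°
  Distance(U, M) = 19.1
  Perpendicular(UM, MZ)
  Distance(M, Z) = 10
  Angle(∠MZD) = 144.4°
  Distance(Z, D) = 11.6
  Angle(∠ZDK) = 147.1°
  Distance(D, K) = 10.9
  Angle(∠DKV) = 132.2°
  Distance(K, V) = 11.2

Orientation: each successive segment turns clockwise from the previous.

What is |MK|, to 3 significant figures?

28.9

C is at the origin; CU runs at 50.0° with length 16.0, so U = (10.3, 12.3). ∠CUM = 41.7° gives UM at -88.3° from the x-axis; with |UM| = 19.1, M = (10.9, -6.83). The perpendicularity gives MZ at right angles to UM, so MZ runs at -178°; with |MZ| = 10.0, Z = (0.856, -7.13). ∠MZD = 144.4° gives ZD at 146° from the x-axis; with |ZD| = 11.6, D = (-8.77, -0.662). ∠ZDK = 147.1° gives DK at 113° from the x-axis; with |DK| = 10.9, K = (-13.1, 9.36). Then |MK| = |K − M| = 28.9.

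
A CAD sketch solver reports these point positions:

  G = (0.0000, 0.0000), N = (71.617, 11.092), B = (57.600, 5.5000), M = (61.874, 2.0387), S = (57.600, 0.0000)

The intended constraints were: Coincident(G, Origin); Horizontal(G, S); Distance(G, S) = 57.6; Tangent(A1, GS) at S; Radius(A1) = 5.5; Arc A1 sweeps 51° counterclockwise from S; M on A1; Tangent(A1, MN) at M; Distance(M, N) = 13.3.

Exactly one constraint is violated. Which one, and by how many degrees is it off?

Tangent(A1, MN) at M — off by 8.10°.

G = (0.00, 0.00) ✓; G.y = 0.00, S.y = 0.00 ✓; |GS| = 57.60 ✓; ∠(BS, SG) = 90.00° ✓; |BS| = 5.500 ✓; bearing(B→M) − bearing(B→S) = 51.00° ✓; |BM| = 5.500 ✓; ∠(BM, MN) = 98.10° ✗; |MN| = 13.30 ✓.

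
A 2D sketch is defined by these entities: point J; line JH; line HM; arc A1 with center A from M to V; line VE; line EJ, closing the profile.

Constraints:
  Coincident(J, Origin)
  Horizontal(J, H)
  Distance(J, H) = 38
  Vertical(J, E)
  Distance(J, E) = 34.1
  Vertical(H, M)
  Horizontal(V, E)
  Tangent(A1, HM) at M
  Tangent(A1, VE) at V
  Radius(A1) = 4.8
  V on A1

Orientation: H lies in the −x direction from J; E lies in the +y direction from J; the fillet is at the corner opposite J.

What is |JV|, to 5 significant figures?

47.593

J is at the origin; JH is horizontal with |JH| = 38.0 and H on the −x side, so H = (-38.000, 0.0000). JE is vertical with |JE| = 34.1 and E on the +y side, so E = (0.0000, 34.100). The virtual corner opposite J is at (-38.000, 34.100). Since A1 is tangent to HM there, AM ⟂ HM and the tangent condition forces AV to be normal to VE, with radius 4.8, so the center A sits 4.8 in from both sides at A = (-33.200, 29.300). That places the tangent points at M = (-38.000, 29.300) on HM and V = (-33.200, 34.100) on VE. Then |JV| = |V − J| = 47.593.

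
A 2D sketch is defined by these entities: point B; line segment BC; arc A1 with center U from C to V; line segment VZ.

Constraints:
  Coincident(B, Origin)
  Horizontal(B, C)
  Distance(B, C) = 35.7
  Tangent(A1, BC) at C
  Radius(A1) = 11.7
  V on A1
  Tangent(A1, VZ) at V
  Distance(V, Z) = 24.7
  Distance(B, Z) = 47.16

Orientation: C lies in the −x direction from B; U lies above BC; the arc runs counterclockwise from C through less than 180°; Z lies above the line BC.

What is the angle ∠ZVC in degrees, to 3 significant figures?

130°

B is at the origin; B and C share the same y with |BC| = 35.7 and C on the −x side, so C = (-35.7, 0.00). Since A1 is tangent to BC there, UC ⟂ BC, so U = C + (0, 11.7) = (-35.7, 11.7). Since UV ⟂ VZ (tangency), |UZ| = √(11.7² + 24.7²) = 27.3 regardless of where V sits on A1. So Z lies on both circle(B, 47.16) and circle(U, 27.3); the above-BC intersection is Z = (-28.0, 37.9). V is the foot of the tangent from Z: V = (-24.1, 13.5).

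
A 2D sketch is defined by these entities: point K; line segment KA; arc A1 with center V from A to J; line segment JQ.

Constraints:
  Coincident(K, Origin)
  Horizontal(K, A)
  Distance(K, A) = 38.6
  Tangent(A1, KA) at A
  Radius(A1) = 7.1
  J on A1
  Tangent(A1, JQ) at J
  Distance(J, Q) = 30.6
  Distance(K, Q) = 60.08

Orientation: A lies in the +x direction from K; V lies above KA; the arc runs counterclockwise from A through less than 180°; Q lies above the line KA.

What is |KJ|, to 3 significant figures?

46.2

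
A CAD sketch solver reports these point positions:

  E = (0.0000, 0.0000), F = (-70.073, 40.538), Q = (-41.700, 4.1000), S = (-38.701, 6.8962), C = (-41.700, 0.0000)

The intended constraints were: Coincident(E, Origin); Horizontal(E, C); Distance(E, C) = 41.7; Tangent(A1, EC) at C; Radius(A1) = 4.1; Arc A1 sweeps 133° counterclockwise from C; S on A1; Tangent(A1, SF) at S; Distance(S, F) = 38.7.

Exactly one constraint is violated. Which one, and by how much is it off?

Distance(S, F) = 38.7 — off by 7.30.

E = (0.00, 0.00) ✓; E.y = 0.00, C.y = 0.00 ✓; |EC| = 41.70 ✓; ∠(QC, CE) = 90.00° ✓; |QC| = 4.100 ✓; bearing(Q→S) − bearing(Q→C) = 133.0° ✓; |QS| = 4.100 ✓; ∠(QS, SF) = 90.00° ✓; |SF| = 46.00 ✗.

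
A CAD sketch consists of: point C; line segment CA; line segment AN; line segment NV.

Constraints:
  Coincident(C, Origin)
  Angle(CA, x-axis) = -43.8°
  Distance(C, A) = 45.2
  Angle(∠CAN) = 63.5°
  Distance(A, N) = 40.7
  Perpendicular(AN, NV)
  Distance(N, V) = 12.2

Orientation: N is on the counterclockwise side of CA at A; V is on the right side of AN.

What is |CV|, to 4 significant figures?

56.51

C is at the origin; CA runs at -43.8° with length 45.2, so A = 45.2·(cos -43.8°, sin -43.8°) = (32.62, -31.28). ∠CAN = 63.5°, so AN runs at -43.8° + (180° − 63.5°) = 72.70° from the x-axis; with |AN| = 40.7, N = A + 40.7·(cos 72.70°, sin 72.70°) = (44.73, 7.574). AN ⟂ NV; with |NV| = 12.2 on the right of AN, V = N + 12.2·(0.9548, -0.2974) = (56.37, 3.946). Then |CV| = |V − C| = 56.51.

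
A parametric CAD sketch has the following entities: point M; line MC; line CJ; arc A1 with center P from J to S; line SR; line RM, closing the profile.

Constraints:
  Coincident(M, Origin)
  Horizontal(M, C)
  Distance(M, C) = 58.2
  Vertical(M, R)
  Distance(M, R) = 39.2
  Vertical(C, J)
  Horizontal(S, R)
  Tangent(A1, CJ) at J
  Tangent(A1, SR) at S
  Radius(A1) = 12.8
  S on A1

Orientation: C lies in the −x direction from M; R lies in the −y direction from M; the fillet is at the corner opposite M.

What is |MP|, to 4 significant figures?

52.52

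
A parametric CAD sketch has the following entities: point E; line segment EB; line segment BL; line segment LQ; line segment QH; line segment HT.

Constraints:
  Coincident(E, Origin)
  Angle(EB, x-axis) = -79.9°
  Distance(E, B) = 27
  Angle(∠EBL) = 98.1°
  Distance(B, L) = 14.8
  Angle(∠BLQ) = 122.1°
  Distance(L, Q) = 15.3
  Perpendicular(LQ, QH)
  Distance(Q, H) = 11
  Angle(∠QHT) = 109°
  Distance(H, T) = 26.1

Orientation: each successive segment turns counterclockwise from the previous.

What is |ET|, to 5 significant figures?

24.486

LQ is perpendicular to QH, so QH runs at 149.90°; with |QH| = 11.0, H = (17.682, -7.3116). ∠QHT = 109.0° gives HT at -139.10° from the x-axis; with |HT| = 26.1, T = (-2.0454, -24.400). Then |ET| = |T − E| = 24.486.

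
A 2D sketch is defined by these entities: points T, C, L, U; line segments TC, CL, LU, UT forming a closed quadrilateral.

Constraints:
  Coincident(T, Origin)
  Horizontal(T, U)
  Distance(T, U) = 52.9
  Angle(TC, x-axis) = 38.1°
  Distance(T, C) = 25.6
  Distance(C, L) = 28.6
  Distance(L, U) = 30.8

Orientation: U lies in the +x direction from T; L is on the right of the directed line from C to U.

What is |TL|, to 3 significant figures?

27.7

Checks: |CL| = 28.60 ✓; |LU| = 30.80 ✓.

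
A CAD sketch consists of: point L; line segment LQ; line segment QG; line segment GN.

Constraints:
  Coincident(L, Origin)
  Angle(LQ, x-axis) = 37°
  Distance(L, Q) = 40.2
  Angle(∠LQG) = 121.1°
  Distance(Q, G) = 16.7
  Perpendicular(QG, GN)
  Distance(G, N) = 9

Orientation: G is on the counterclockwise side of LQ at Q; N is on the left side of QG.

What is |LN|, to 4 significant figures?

45.28

L is at the origin; LQ runs at 37.0° with length 40.2, so Q = 40.2·(cos 37.0°, sin 37.0°) = (32.11, 24.19). ∠LQG = 121.1°, so QG runs at 37.0° + (180° − 121.1°) = 95.90° from the x-axis; with |QG| = 16.7, G = Q + 16.7·(cos 95.90°, sin 95.90°) = (30.39, 40.80). QG is perpendicular to GN; with |GN| = 9.0 on the left of QG, N = G + 9.0·(-0.9947, -0.1028) = (21.44, 39.88). Then |LN| = |N − L| = 45.28.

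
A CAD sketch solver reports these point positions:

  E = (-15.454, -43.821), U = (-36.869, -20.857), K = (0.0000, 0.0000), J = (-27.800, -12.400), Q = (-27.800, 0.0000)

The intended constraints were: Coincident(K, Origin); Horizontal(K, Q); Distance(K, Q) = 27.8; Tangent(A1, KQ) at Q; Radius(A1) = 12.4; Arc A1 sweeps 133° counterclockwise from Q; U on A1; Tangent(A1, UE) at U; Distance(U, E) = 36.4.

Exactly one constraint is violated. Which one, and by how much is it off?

Distance(U, E) = 36.4 — off by 5.00.

K = (0.00, 0.00) ✓; K.y = 0.00, Q.y = 0.00 ✓; |KQ| = 27.80 ✓; ∠(JQ, QK) = 90.00° ✓; |JQ| = 12.40 ✓; bearing(J→U) − bearing(J→Q) = 133.0° ✓; |JU| = 12.40 ✓; ∠(JU, UE) = 90.00° ✓; |UE| = 31.40 ✗.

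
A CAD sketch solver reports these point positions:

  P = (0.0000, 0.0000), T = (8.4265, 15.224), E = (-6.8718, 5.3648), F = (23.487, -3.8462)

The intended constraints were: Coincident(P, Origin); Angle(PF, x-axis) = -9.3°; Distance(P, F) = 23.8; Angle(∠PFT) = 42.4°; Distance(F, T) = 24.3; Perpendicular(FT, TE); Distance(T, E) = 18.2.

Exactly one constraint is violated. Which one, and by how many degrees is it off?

Perpendicular(FT, TE) — off by 5.50°.

P = (0.00, 0.00) ✓; PF at -9.300° ✓; |PF| = 23.80 ✓; ∠PFT = 42.40° ✓; |FT| = 24.30 ✓; ∠(FT, TE) = 84.50° ✗; |TE| = 18.20 ✓.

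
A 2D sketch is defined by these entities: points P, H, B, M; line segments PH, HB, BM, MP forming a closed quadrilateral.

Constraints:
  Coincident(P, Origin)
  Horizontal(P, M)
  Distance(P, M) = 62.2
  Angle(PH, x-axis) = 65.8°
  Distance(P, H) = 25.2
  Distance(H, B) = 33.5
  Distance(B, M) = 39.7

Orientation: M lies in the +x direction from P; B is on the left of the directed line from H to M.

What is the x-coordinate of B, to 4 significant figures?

41.92

Checks: |HB| = 33.50 ✓; |BM| = 39.70 ✓.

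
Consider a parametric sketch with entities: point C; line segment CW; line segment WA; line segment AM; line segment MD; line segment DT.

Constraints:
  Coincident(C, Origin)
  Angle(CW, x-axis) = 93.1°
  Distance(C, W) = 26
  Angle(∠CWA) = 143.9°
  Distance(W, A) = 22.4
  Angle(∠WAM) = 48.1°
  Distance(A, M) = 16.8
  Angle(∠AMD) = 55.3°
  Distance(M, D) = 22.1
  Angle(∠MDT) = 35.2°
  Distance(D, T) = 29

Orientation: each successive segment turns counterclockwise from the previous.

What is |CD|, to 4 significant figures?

36.38

C is at the origin; CW runs at 93.1° with length 26.0, so W = (-1.406, 25.96). ∠CWA = 143.9° gives WA at 129.2° from the x-axis; with |WA| = 22.4, A = (-15.56, 43.32). ∠WAM = 48.1° gives AM at -98.90° from the x-axis; with |AM| = 16.8, M = (-18.16, 26.72). ∠AMD = 55.3° gives MD at 25.80° from the x-axis; with |MD| = 22.1, D = (1.734, 36.34). Then |CD| = |D − C| = 36.38.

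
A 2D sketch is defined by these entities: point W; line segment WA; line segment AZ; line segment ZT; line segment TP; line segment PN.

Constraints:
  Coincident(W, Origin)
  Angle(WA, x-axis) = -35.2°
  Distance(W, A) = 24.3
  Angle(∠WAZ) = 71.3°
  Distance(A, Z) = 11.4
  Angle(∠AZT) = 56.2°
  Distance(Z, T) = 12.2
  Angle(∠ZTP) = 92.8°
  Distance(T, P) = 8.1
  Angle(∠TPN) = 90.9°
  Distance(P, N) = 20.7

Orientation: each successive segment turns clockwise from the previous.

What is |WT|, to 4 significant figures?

13.27

W is at the origin; WA runs at -35.2° with length 24.3, so A = (19.86, -14.01). ∠WAZ = 71.3° gives AZ at -143.9° from the x-axis; with |AZ| = 11.4, Z = (10.65, -20.72). ∠AZT = 56.2° gives ZT at 92.30° from the x-axis; with |ZT| = 12.2, T = (10.16, -8.534). Then |WT| = |T − W| = 13.27.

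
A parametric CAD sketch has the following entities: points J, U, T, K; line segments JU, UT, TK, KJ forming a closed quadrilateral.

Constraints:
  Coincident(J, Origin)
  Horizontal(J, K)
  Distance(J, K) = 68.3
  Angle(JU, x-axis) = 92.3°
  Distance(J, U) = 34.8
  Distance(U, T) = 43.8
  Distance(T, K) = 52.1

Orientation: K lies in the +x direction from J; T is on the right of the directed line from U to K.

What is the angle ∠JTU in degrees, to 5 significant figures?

48.338°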